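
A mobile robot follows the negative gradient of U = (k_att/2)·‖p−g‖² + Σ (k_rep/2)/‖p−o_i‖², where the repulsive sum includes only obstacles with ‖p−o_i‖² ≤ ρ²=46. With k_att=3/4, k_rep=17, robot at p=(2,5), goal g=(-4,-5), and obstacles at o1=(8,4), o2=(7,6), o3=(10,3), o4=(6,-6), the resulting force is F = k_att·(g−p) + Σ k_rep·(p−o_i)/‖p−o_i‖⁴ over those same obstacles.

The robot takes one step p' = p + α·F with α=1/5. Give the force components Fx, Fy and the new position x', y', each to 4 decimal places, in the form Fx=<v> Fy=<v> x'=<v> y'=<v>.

Fx=-4.7002 Fy=-7.5127 x'=1.0600 y'=3.4975

F_att = 3/4·(g−p) = 3/4·(-6,-10) = (-4.5000,-7.5000)
o1: d²=37 ≤ ρ²=46; F_rep = 17·(-6,1)/37² = (-0.0745,0.0124)
o2: d²=26 ≤ ρ²=46; F_rep = 17·(-5,-1)/26² = (-0.1257,-0.0251)
o3: d²=68 > ρ²=46 → inactive
o4: d²=137 > ρ²=46 → inactive
F = F_att + ΣF_rep = (-4.7002,-7.5127)
p' = p + 1/5·F = (1.0600,3.4975)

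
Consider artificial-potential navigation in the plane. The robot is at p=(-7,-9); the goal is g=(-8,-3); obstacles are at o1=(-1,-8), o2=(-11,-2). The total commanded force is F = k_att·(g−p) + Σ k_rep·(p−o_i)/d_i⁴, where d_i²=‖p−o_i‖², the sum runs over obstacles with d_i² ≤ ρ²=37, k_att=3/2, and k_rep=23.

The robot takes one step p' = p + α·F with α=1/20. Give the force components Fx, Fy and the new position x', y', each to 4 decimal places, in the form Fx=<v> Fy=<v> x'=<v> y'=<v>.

F_att = 3/2·(g−p) = 3/2·(-1,6) = (-1.5000,9.0000)
o1: d²=37 ≤ ρ²=37; F_rep = 23·(-6,-1)/37² = (-0.1008,-0.0168)
o2: d²=65 > ρ²=37 → inactive
F = F_att + ΣF_rep = (-1.6008,8.9832)
p' = p + 1/20·F = (-7.0800,-8.5508)

Fx=-1.6008 Fy=8.9832 x'=-7.0800 y'=-8.5508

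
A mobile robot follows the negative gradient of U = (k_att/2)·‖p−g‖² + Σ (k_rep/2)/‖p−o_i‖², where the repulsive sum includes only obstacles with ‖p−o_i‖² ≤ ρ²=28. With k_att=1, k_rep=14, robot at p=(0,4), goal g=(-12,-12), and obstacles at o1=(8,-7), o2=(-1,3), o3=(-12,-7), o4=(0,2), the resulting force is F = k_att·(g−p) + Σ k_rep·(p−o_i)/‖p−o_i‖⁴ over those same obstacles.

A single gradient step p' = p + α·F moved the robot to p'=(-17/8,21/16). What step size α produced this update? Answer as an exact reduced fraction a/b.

α = 1/4

F_att = 1·(g−p) = 1·(-12,-16) = (-12.0000,-16.0000)
o1: d²=185 > ρ²=28 → inactive
o2: d²=2 ≤ ρ²=28; F_rep = 14·(1,1)/2² = (3.5000,3.5000)
o3: d²=265 > ρ²=28 → inactive
o4: d²=4 ≤ ρ²=28; F_rep = 14·(0,2)/4² = (0.0000,1.7500)
F = F_att + ΣF_rep = (-8.5000,-10.7500)
Δp = p'−p = (-2.1250,-2.6875); α = Δx/Fx = (-17/8) / (-17/2) = 1/4
check: Δy/Fy = (-43/16) / (-43/4) = 1/4 ✓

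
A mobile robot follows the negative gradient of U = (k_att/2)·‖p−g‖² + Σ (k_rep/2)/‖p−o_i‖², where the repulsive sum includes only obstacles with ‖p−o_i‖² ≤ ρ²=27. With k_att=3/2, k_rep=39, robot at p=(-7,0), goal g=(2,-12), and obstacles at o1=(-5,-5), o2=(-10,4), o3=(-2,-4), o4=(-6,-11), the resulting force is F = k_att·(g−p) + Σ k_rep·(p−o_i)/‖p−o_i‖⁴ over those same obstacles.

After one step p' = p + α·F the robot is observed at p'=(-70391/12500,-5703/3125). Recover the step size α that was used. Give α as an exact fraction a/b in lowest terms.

F_att = 3/2·(g−p) = 3/2·(9,-12) = (13.5000,-18.0000)
o1: d²=29 > ρ²=27 → inactive
o2: d²=25 ≤ ρ²=27; F_rep = 39·(3,-4)/25² = (0.1872,-0.2496)
o3: d²=41 > ρ²=27 → inactive
o4: d²=122 > ρ²=27 → inactive
F = F_att + ΣF_rep = (13.6872,-18.2496)
Δp = p'−p = (1.3687,-1.8250); α = Δx/Fx = (17109/12500) / (17109/1250) = 1/10
check: Δy/Fy = (-5703/3125) / (-11406/625) = 1/10 ✓

α = 1/10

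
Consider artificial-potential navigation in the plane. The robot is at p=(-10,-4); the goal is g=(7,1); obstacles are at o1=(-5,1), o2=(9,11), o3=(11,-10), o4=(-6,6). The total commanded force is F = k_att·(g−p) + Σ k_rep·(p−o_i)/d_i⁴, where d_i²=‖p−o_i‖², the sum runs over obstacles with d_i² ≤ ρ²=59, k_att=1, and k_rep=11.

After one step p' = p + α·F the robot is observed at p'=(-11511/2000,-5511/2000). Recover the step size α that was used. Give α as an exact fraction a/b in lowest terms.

F_att = 1·(g−p) = 1·(17,5) = (17.0000,5.0000)
o1: d²=50 ≤ ρ²=59; F_rep = 11·(-5,-5)/50² = (-0.0220,-0.0220)
o2: d²=586 > ρ²=59 → inactive
o3: d²=477 > ρ²=59 → inactive
o4: d²=116 > ρ²=59 → inactive
F = F_att + ΣF_rep = (16.9780,4.9780)
Δp = p'−p = (4.2445,1.2445); α = Δx/Fx = (8489/2000) / (8489/500) = 1/4
check: Δy/Fy = (2489/2000) / (2489/500) = 1/4 ✓

α = 1/4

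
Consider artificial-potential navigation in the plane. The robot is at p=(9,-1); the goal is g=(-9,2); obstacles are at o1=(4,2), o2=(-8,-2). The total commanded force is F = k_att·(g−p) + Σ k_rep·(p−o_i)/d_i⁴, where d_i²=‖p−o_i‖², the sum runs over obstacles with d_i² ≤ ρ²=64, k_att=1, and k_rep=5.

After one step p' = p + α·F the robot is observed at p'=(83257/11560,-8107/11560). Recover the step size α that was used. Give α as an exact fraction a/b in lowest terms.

α = 1/10

F_att = 1·(g−p) = 1·(-18,3) = (-18.0000,3.0000)
o1: d²=34 ≤ ρ²=64; F_rep = 5·(5,-3)/34² = (0.0216,-0.0130)
o2: d²=290 > ρ²=64 → inactive
F = F_att + ΣF_rep = (-17.9784,2.9870)
Δp = p'−p = (-1.7978,0.2987); α = Δx/Fx = (-20783/11560) / (-20783/1156) = 1/10
check: Δy/Fy = (3453/11560) / (3453/1156) = 1/10 ✓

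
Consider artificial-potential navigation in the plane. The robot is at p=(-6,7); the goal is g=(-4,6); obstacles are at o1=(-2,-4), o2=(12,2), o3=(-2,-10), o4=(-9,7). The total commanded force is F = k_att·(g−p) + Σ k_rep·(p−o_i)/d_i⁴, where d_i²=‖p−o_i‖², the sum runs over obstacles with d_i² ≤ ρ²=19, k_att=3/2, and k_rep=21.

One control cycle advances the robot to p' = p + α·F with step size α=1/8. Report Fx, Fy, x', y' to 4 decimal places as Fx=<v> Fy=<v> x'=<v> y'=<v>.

Fx=3.7778 Fy=-1.5000 x'=-5.5278 y'=6.8125

F_att = 3/2·(g−p) = 3/2·(2,-1) = (3.0000,-1.5000)
o1: d²=137 > ρ²=19 → inactive
o2: d²=349 > ρ²=19 → inactive
o3: d²=305 > ρ²=19 → inactive
o4: d²=9 ≤ ρ²=19; F_rep = 21·(3,0)/9² = (0.7778,0.0000)
F = F_att + ΣF_rep = (3.7778,-1.5000)
p' = p + 1/8·F = (-5.5278,6.8125)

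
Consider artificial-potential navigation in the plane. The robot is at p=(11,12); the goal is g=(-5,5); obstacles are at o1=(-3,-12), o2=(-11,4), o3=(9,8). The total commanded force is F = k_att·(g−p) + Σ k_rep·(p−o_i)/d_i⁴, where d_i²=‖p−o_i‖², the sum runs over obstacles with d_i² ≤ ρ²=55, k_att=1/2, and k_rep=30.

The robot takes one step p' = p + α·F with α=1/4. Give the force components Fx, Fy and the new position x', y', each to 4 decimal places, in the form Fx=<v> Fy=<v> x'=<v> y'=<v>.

F_att = 1/2·(g−p) = 1/2·(-16,-7) = (-8.0000,-3.5000)
o1: d²=772 > ρ²=55 → inactive
o2: d²=548 > ρ²=55 → inactive
o3: d²=20 ≤ ρ²=55; F_rep = 30·(2,4)/20² = (0.1500,0.3000)
F = F_att + ΣF_rep = (-7.8500,-3.2000)
p' = p + 1/4·F = (9.0375,11.2000)

Fx=-7.8500 Fy=-3.2000 x'=9.0375 y'=11.2000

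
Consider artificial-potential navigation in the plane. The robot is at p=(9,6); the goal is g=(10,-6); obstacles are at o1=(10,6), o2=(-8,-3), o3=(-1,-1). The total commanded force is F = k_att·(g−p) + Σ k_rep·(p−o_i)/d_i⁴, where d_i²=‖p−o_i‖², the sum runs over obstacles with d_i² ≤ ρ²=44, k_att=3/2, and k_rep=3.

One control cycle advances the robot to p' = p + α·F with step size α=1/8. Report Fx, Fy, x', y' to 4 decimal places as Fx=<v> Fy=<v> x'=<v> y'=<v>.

F_att = 3/2·(g−p) = 3/2·(1,-12) = (1.5000,-18.0000)
o1: d²=1 ≤ ρ²=44; F_rep = 3·(-1,0)/1² = (-3.0000,0.0000)
o2: d²=370 > ρ²=44 → inactive
o3: d²=149 > ρ²=44 → inactive
F = F_att + ΣF_rep = (-1.5000,-18.0000)
p' = p + 1/8·F = (8.8125,3.7500)

Fx=-1.5000 Fy=-18.0000 x'=8.8125 y'=3.7500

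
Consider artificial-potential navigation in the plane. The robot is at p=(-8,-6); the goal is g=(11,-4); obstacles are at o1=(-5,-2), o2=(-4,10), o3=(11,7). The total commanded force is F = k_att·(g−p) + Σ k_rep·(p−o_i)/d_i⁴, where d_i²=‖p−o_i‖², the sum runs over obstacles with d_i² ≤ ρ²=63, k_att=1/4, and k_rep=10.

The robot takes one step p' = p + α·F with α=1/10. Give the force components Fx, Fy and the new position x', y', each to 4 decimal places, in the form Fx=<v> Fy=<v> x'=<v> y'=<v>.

F_att = 1/4·(g−p) = 1/4·(19,2) = (4.7500,0.5000)
o1: d²=25 ≤ ρ²=63; F_rep = 10·(-3,-4)/25² = (-0.0480,-0.0640)
o2: d²=272 > ρ²=63 → inactive
o3: d²=530 > ρ²=63 → inactive
F = F_att + ΣF_rep = (4.7020,0.4360)
p' = p + 1/10·F = (-7.5298,-5.9564)

Fx=4.7020 Fy=0.4360 x'=-7.5298 y'=-5.9564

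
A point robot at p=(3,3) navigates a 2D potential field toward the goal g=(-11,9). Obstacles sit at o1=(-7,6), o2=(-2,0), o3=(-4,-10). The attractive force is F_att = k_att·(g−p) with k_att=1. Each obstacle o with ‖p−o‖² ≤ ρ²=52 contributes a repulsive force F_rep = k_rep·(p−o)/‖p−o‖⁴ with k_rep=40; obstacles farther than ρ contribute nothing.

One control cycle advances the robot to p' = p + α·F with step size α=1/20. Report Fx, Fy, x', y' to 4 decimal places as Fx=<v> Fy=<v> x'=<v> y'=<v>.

Fx=-13.8270 Fy=6.1038 x'=2.3087 y'=3.3052

F_att = 1·(g−p) = 1·(-14,6) = (-14.0000,6.0000)
o1: d²=109 > ρ²=52 → inactive
o2: d²=34 ≤ ρ²=52; F_rep = 40·(5,3)/34² = (0.1730,0.1038)
o3: d²=218 > ρ²=52 → inactive
F = F_att + ΣF_rep = (-13.8270,6.1038)
p' = p + 1/20·F = (2.3087,3.3052)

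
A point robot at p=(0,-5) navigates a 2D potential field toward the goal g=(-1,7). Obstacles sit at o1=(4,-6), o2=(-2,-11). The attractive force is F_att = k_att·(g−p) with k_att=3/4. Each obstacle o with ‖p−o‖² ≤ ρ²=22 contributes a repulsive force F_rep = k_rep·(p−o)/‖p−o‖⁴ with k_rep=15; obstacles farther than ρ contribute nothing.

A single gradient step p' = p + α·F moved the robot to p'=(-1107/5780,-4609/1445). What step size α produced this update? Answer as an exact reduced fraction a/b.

α = 1/5

F_att = 3/4·(g−p) = 3/4·(-1,12) = (-0.7500,9.0000)
o1: d²=17 ≤ ρ²=22; F_rep = 15·(-4,1)/17² = (-0.2076,0.0519)
o2: d²=40 > ρ²=22 → inactive
F = F_att + ΣF_rep = (-0.9576,9.0519)
Δp = p'−p = (-0.1915,1.8104); α = Δx/Fx = (-1107/5780) / (-1107/1156) = 1/5
check: Δy/Fy = (2616/1445) / (2616/289) = 1/5 ✓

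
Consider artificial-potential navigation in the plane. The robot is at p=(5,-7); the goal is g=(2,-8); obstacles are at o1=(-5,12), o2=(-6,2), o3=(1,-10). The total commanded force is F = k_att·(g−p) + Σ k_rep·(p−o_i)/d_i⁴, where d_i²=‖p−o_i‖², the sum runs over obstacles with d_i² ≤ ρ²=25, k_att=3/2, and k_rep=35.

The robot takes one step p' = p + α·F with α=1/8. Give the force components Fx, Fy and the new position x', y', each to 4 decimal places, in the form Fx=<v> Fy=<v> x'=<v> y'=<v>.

Fx=-4.2760 Fy=-1.3320 x'=4.4655 y'=-7.1665

F_att = 3/2·(g−p) = 3/2·(-3,-1) = (-4.5000,-1.5000)
o1: d²=461 > ρ²=25 → inactive
o2: d²=202 > ρ²=25 → inactive
o3: d²=25 ≤ ρ²=25; F_rep = 35·(4,3)/25² = (0.2240,0.1680)
F = F_att + ΣF_rep = (-4.2760,-1.3320)
p' = p + 1/8·F = (4.4655,-7.1665)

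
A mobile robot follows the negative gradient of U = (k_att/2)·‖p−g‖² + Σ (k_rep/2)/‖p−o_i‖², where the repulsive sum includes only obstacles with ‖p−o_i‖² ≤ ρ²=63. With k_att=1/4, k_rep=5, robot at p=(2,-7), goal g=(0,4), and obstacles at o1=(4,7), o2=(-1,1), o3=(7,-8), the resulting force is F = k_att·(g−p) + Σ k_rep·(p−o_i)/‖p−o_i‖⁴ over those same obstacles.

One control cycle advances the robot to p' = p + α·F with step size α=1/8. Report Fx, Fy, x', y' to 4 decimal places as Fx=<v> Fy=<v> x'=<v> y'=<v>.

F_att = 1/4·(g−p) = 1/4·(-2,11) = (-0.5000,2.7500)
o1: d²=200 > ρ²=63 → inactive
o2: d²=73 > ρ²=63 → inactive
o3: d²=26 ≤ ρ²=63; F_rep = 5·(-5,1)/26² = (-0.0370,0.0074)
F = F_att + ΣF_rep = (-0.5370,2.7574)
p' = p + 1/8·F = (1.9329,-6.6553)

Fx=-0.5370 Fy=2.7574 x'=1.9329 y'=-6.6553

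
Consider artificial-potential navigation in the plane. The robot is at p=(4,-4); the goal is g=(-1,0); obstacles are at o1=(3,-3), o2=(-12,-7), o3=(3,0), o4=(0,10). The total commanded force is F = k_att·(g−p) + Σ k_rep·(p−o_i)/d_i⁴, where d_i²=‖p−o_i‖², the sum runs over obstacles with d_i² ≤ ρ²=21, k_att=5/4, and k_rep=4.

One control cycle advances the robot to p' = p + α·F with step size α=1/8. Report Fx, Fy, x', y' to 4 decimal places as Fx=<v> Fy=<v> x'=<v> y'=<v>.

Fx=-5.2362 Fy=3.9446 x'=3.3455 y'=-3.5069

F_att = 5/4·(g−p) = 5/4·(-5,4) = (-6.2500,5.0000)
o1: d²=2 ≤ ρ²=21; F_rep = 4·(1,-1)/2² = (1.0000,-1.0000)
o2: d²=265 > ρ²=21 → inactive
o3: d²=17 ≤ ρ²=21; F_rep = 4·(1,-4)/17² = (0.0138,-0.0554)
o4: d²=212 > ρ²=21 → inactive
F = F_att + ΣF_rep = (-5.2362,3.9446)
p' = p + 1/8·F = (3.3455,-3.5069)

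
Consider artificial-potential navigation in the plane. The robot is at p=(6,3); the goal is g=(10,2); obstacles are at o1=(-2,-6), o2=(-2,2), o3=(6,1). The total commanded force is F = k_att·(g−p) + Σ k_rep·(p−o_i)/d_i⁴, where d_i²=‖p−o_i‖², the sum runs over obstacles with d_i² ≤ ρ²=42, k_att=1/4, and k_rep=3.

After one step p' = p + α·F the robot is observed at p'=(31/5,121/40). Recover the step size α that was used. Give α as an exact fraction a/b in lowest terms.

α = 1/5

F_att = 1/4·(g−p) = 1/4·(4,-1) = (1.0000,-0.2500)
o1: d²=145 > ρ²=42 → inactive
o2: d²=65 > ρ²=42 → inactive
o3: d²=4 ≤ ρ²=42; F_rep = 3·(0,2)/4² = (0.0000,0.3750)
F = F_att + ΣF_rep = (1.0000,0.1250)
Δp = p'−p = (0.2000,0.0250); α = Δx/Fx = (1/5) / (1) = 1/5
check: Δy/Fy = (1/40) / (1/8) = 1/5 ✓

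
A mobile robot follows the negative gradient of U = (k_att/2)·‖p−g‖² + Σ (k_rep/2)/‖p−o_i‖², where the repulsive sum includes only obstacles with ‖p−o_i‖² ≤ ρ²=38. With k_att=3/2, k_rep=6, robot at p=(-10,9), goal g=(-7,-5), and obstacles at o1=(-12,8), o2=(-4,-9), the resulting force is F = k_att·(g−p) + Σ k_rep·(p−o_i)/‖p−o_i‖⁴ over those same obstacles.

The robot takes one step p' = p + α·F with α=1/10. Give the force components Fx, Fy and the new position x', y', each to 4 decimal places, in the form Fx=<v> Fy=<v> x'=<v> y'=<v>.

F_att = 3/2·(g−p) = 3/2·(3,-14) = (4.5000,-21.0000)
o1: d²=5 ≤ ρ²=38; F_rep = 6·(2,1)/5² = (0.4800,0.2400)
o2: d²=360 > ρ²=38 → inactive
F = F_att + ΣF_rep = (4.9800,-20.7600)
p' = p + 1/10·F = (-9.5020,6.9240)

Fx=4.9800 Fy=-20.7600 x'=-9.5020 y'=6.9240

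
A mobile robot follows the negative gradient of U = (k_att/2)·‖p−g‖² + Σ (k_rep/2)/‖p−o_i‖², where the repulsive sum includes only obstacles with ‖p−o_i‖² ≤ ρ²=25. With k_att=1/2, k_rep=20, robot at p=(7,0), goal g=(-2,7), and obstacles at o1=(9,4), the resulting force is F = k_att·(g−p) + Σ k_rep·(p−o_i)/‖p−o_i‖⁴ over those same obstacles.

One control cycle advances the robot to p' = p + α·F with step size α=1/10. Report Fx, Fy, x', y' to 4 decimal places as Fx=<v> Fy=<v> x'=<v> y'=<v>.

F_att = 1/2·(g−p) = 1/2·(-9,7) = (-4.5000,3.5000)
o1: d²=20 ≤ ρ²=25; F_rep = 20·(-2,-4)/20² = (-0.1000,-0.2000)
F = F_att + ΣF_rep = (-4.6000,3.3000)
p' = p + 1/10·F = (6.5400,0.3300)

Fx=-4.6000 Fy=3.3000 x'=6.5400 y'=0.3300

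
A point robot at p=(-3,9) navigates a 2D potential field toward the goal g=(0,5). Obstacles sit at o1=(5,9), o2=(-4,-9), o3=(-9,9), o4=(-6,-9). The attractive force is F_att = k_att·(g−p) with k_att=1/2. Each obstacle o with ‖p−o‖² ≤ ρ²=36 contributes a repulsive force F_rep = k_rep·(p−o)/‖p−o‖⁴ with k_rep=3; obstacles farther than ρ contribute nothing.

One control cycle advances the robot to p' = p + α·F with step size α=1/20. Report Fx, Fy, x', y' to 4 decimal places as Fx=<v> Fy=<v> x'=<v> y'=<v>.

F_att = 1/2·(g−p) = 1/2·(3,-4) = (1.5000,-2.0000)
o1: d²=64 > ρ²=36 → inactive
o2: d²=325 > ρ²=36 → inactive
o3: d²=36 ≤ ρ²=36; F_rep = 3·(6,0)/36² = (0.0139,0.0000)
o4: d²=333 > ρ²=36 → inactive
F = F_att + ΣF_rep = (1.5139,-2.0000)
p' = p + 1/20·F = (-2.9243,8.9000)

Fx=1.5139 Fy=-2.0000 x'=-2.9243 y'=8.9000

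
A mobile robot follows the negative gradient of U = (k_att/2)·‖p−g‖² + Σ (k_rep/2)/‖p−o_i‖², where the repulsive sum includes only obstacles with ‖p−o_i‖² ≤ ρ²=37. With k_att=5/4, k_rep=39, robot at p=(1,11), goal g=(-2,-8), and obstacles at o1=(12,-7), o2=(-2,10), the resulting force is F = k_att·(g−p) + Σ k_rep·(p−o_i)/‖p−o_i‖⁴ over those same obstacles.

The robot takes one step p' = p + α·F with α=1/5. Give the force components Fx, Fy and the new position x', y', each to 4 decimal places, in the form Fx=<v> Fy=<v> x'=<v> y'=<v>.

F_att = 5/4·(g−p) = 5/4·(-3,-19) = (-3.7500,-23.7500)
o1: d²=445 > ρ²=37 → inactive
o2: d²=10 ≤ ρ²=37; F_rep = 39·(3,1)/10² = (1.1700,0.3900)
F = F_att + ΣF_rep = (-2.5800,-23.3600)
p' = p + 1/5·F = (0.4840,6.3280)

Fx=-2.5800 Fy=-23.3600 x'=0.4840 y'=6.3280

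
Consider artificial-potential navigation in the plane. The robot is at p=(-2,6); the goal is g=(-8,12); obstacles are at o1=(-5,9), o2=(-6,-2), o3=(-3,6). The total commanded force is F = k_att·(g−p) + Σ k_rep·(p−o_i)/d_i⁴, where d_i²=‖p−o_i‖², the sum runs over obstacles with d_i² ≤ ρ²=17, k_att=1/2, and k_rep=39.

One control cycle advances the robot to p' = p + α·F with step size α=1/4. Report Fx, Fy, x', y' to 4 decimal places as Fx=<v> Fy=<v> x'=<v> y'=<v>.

Fx=36.0000 Fy=3.0000 x'=7.0000 y'=6.7500

F_att = 1/2·(g−p) = 1/2·(-6,6) = (-3.0000,3.0000)
o1: d²=18 > ρ²=17 → inactive
o2: d²=80 > ρ²=17 → inactive
o3: d²=1 ≤ ρ²=17; F_rep = 39·(1,0)/1² = (39.0000,0.0000)
F = F_att + ΣF_rep = (36.0000,3.0000)
p' = p + 1/4·F = (7.0000,6.7500)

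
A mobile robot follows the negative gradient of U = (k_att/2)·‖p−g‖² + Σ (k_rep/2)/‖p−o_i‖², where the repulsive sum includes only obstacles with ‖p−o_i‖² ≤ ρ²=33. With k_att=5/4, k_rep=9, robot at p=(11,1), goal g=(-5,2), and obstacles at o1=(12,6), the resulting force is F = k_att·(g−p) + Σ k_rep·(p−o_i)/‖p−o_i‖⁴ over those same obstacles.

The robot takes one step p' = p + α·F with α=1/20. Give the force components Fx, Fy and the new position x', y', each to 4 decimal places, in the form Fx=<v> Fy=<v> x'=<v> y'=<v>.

F_att = 5/4·(g−p) = 5/4·(-16,1) = (-20.0000,1.2500)
o1: d²=26 ≤ ρ²=33; F_rep = 9·(-1,-5)/26² = (-0.0133,-0.0666)
F = F_att + ΣF_rep = (-20.0133,1.1834)
p' = p + 1/20·F = (9.9993,1.0592)

Fx=-20.0133 Fy=1.1834 x'=9.9993 y'=1.0592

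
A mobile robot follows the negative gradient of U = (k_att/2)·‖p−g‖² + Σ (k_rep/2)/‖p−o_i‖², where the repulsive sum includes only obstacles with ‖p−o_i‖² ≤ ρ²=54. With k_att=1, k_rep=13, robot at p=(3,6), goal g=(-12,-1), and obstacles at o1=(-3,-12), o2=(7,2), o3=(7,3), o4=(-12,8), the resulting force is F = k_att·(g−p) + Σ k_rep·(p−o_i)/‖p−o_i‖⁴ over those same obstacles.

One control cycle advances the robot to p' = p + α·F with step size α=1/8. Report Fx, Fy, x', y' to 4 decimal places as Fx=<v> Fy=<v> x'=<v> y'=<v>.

Fx=-15.1340 Fy=-6.8868 x'=1.1083 y'=5.1391

F_att = 1·(g−p) = 1·(-15,-7) = (-15.0000,-7.0000)
o1: d²=360 > ρ²=54 → inactive
o2: d²=32 ≤ ρ²=54; F_rep = 13·(-4,4)/32² = (-0.0508,0.0508)
o3: d²=25 ≤ ρ²=54; F_rep = 13·(-4,3)/25² = (-0.0832,0.0624)
o4: d²=229 > ρ²=54 → inactive
F = F_att + ΣF_rep = (-15.1340,-6.8868)
p' = p + 1/8·F = (1.1083,5.1391)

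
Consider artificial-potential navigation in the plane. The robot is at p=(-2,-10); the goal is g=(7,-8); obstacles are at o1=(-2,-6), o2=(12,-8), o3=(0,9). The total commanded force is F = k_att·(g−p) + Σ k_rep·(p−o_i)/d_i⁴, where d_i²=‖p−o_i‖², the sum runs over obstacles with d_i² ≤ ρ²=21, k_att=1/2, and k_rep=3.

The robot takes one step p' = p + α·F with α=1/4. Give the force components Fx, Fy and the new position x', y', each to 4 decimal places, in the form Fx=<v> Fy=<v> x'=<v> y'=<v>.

Fx=4.5000 Fy=0.9531 x'=-0.8750 y'=-9.7617

F_att = 1/2·(g−p) = 1/2·(9,2) = (4.5000,1.0000)
o1: d²=16 ≤ ρ²=21; F_rep = 3·(0,-4)/16² = (0.0000,-0.0469)
o2: d²=200 > ρ²=21 → inactive
o3: d²=365 > ρ²=21 → inactive
F = F_att + ΣF_rep = (4.5000,0.9531)
p' = p + 1/4·F = (-0.8750,-9.7617)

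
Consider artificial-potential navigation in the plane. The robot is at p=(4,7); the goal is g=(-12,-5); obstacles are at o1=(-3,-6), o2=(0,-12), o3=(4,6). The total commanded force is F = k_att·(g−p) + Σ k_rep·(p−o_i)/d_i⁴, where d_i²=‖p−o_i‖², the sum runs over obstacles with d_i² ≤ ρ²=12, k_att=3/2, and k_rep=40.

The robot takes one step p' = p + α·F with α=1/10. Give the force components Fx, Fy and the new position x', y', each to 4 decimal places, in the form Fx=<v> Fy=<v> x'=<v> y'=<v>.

Fx=-24.0000 Fy=22.0000 x'=1.6000 y'=9.2000

F_att = 3/2·(g−p) = 3/2·(-16,-12) = (-24.0000,-18.0000)
o1: d²=218 > ρ²=12 → inactive
o2: d²=377 > ρ²=12 → inactive
o3: d²=1 ≤ ρ²=12; F_rep = 40·(0,1)/1² = (0.0000,40.0000)
F = F_att + ΣF_rep = (-24.0000,22.0000)
p' = p + 1/10·F = (1.6000,9.2000)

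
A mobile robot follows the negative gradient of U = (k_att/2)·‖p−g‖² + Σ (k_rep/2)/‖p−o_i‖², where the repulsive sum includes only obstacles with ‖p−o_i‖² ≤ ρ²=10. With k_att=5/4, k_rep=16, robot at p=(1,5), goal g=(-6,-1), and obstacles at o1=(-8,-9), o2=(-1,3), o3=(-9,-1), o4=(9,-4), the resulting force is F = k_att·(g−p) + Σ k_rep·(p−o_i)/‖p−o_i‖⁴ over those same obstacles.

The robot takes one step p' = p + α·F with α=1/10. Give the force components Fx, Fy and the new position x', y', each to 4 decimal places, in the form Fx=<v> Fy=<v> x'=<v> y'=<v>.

F_att = 5/4·(g−p) = 5/4·(-7,-6) = (-8.7500,-7.5000)
o1: d²=277 > ρ²=10 → inactive
o2: d²=8 ≤ ρ²=10; F_rep = 16·(2,2)/8² = (0.5000,0.5000)
o3: d²=136 > ρ²=10 → inactive
o4: d²=145 > ρ²=10 → inactive
F = F_att + ΣF_rep = (-8.2500,-7.0000)
p' = p + 1/10·F = (0.1750,4.3000)

Fx=-8.2500 Fy=-7.0000 x'=0.1750 y'=4.3000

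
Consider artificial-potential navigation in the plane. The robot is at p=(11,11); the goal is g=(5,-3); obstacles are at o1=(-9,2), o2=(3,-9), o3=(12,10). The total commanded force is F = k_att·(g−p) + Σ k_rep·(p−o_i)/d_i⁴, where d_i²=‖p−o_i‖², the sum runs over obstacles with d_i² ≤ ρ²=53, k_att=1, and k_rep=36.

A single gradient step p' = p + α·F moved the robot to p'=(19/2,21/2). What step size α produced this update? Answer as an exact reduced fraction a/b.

F_att = 1·(g−p) = 1·(-6,-14) = (-6.0000,-14.0000)
o1: d²=481 > ρ²=53 → inactive
o2: d²=464 > ρ²=53 → inactive
o3: d²=2 ≤ ρ²=53; F_rep = 36·(-1,1)/2² = (-9.0000,9.0000)
F = F_att + ΣF_rep = (-15.0000,-5.0000)
Δp = p'−p = (-1.5000,-0.5000); α = Δx/Fx = (-3/2) / (-15) = 1/10
check: Δy/Fy = (-1/2) / (-5) = 1/10 ✓

α = 1/10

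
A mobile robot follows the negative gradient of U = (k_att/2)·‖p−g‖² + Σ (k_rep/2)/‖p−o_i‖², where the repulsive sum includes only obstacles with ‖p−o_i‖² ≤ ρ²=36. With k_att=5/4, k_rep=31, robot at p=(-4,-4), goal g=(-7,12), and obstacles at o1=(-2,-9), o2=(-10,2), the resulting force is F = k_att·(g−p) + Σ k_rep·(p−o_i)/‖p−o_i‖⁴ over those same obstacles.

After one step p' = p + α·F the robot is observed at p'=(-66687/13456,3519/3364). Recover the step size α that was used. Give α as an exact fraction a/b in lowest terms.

F_att = 5/4·(g−p) = 5/4·(-3,16) = (-3.7500,20.0000)
o1: d²=29 ≤ ρ²=36; F_rep = 31·(-2,5)/29² = (-0.0737,0.1843)
o2: d²=72 > ρ²=36 → inactive
F = F_att + ΣF_rep = (-3.8237,20.1843)
Δp = p'−p = (-0.9559,5.0461); α = Δx/Fx = (-12863/13456) / (-12863/3364) = 1/4
check: Δy/Fy = (16975/3364) / (16975/841) = 1/4 ✓

α = 1/4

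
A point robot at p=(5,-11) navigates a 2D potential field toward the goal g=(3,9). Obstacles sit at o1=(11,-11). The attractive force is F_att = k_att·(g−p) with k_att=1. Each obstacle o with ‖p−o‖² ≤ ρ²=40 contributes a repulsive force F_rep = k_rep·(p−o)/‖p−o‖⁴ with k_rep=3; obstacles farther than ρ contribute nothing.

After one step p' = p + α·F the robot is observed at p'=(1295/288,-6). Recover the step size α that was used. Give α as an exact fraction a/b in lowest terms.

α = 1/4

F_att = 1·(g−p) = 1·(-2,20) = (-2.0000,20.0000)
o1: d²=36 ≤ ρ²=40; F_rep = 3·(-6,0)/36² = (-0.0139,0.0000)
F = F_att + ΣF_rep = (-2.0139,20.0000)
Δp = p'−p = (-0.5035,5.0000); α = Δx/Fx = (-145/288) / (-145/72) = 1/4
check: Δy/Fy = (5) / (20) = 1/4 ✓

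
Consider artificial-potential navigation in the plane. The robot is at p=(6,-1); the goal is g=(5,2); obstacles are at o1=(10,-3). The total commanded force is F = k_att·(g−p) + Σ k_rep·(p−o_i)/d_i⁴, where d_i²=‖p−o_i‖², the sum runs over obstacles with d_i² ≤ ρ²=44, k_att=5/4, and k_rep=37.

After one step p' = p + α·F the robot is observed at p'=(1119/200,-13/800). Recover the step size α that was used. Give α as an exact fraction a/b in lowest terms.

F_att = 5/4·(g−p) = 5/4·(-1,3) = (-1.2500,3.7500)
o1: d²=20 ≤ ρ²=44; F_rep = 37·(-4,2)/20² = (-0.3700,0.1850)
F = F_att + ΣF_rep = (-1.6200,3.9350)
Δp = p'−p = (-0.4050,0.9838); α = Δx/Fx = (-81/200) / (-81/50) = 1/4
check: Δy/Fy = (787/800) / (787/200) = 1/4 ✓

α = 1/4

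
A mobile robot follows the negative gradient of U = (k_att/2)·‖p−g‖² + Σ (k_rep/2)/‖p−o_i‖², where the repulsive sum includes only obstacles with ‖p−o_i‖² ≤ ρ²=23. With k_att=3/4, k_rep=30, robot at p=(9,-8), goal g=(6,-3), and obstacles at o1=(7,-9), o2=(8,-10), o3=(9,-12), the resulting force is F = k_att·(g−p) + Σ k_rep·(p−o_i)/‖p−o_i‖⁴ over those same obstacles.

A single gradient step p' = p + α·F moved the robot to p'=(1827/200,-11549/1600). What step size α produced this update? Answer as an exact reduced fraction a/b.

α = 1/10

F_att = 3/4·(g−p) = 3/4·(-3,5) = (-2.2500,3.7500)
o1: d²=5 ≤ ρ²=23; F_rep = 30·(2,1)/5² = (2.4000,1.2000)
o2: d²=5 ≤ ρ²=23; F_rep = 30·(1,2)/5² = (1.2000,2.4000)
o3: d²=16 ≤ ρ²=23; F_rep = 30·(0,4)/16² = (0.0000,0.4688)
F = F_att + ΣF_rep = (1.3500,7.8187)
Δp = p'−p = (0.1350,0.7819); α = Δx/Fx = (27/200) / (27/20) = 1/10
check: Δy/Fy = (1251/1600) / (1251/160) = 1/10 ✓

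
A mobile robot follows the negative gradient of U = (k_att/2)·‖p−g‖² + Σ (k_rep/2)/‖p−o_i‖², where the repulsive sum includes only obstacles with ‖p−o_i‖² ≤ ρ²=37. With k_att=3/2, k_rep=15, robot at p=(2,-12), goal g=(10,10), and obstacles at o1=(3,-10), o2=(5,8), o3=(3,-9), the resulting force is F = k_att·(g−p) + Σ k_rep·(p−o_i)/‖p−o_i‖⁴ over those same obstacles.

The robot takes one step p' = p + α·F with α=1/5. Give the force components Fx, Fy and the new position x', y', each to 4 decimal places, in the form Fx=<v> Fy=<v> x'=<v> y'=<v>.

F_att = 3/2·(g−p) = 3/2·(8,22) = (12.0000,33.0000)
o1: d²=5 ≤ ρ²=37; F_rep = 15·(-1,-2)/5² = (-0.6000,-1.2000)
o2: d²=409 > ρ²=37 → inactive
o3: d²=10 ≤ ρ²=37; F_rep = 15·(-1,-3)/10² = (-0.1500,-0.4500)
F = F_att + ΣF_rep = (11.2500,31.3500)
p' = p + 1/5·F = (4.2500,-5.7300)

Fx=11.2500 Fy=31.3500 x'=4.2500 y'=-5.7300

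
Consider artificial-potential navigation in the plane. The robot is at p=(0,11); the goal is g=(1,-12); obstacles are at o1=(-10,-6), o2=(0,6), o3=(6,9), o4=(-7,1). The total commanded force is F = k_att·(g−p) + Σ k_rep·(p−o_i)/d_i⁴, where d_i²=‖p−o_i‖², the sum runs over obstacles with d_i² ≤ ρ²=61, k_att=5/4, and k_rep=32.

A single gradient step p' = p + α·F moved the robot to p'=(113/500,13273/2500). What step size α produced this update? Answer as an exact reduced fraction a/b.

α = 1/5

F_att = 5/4·(g−p) = 5/4·(1,-23) = (1.2500,-28.7500)
o1: d²=389 > ρ²=61 → inactive
o2: d²=25 ≤ ρ²=61; F_rep = 32·(0,5)/25² = (0.0000,0.2560)
o3: d²=40 ≤ ρ²=61; F_rep = 32·(-6,2)/40² = (-0.1200,0.0400)
o4: d²=149 > ρ²=61 → inactive
F = F_att + ΣF_rep = (1.1300,-28.4540)
Δp = p'−p = (0.2260,-5.6908); α = Δx/Fx = (113/500) / (113/100) = 1/5
check: Δy/Fy = (-14227/2500) / (-14227/500) = 1/5 ✓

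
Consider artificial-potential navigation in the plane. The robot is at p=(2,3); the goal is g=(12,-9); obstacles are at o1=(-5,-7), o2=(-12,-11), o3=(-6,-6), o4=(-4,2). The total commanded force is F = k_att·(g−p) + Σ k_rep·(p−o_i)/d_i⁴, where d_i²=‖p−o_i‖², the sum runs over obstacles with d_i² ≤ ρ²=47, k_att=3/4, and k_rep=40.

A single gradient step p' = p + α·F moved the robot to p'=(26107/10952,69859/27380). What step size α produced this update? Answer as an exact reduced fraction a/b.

α = 1/20

F_att = 3/4·(g−p) = 3/4·(10,-12) = (7.5000,-9.0000)
o1: d²=149 > ρ²=47 → inactive
o2: d²=392 > ρ²=47 → inactive
o3: d²=145 > ρ²=47 → inactive
o4: d²=37 ≤ ρ²=47; F_rep = 40·(6,1)/37² = (0.1753,0.0292)
F = F_att + ΣF_rep = (7.6753,-8.9708)
Δp = p'−p = (0.3838,-0.4485); α = Δx/Fx = (4203/10952) / (21015/2738) = 1/20
check: Δy/Fy = (-12281/27380) / (-12281/1369) = 1/20 ✓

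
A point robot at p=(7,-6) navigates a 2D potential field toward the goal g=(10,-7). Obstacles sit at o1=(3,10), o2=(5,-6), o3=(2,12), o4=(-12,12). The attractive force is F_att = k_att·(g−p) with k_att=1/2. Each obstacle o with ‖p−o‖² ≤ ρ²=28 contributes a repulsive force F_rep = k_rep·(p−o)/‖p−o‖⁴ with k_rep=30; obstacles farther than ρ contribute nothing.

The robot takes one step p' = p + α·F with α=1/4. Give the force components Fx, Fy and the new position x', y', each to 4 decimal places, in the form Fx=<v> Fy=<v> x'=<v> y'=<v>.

Fx=5.2500 Fy=-0.5000 x'=8.3125 y'=-6.1250

F_att = 1/2·(g−p) = 1/2·(3,-1) = (1.5000,-0.5000)
o1: d²=272 > ρ²=28 → inactive
o2: d²=4 ≤ ρ²=28; F_rep = 30·(2,0)/4² = (3.7500,0.0000)
o3: d²=349 > ρ²=28 → inactive
o4: d²=685 > ρ²=28 → inactive
F = F_att + ΣF_rep = (5.2500,-0.5000)
p' = p + 1/4·F = (8.3125,-6.1250)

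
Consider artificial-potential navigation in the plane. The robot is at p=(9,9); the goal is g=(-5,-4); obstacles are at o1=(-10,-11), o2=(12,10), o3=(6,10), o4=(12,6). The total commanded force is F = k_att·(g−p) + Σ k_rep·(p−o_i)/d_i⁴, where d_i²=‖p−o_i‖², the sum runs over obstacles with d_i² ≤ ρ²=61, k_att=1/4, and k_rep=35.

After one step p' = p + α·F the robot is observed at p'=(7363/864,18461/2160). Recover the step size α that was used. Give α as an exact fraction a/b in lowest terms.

α = 1/8

F_att = 1/4·(g−p) = 1/4·(-14,-13) = (-3.5000,-3.2500)
o1: d²=761 > ρ²=61 → inactive
o2: d²=10 ≤ ρ²=61; F_rep = 35·(-3,-1)/10² = (-1.0500,-0.3500)
o3: d²=10 ≤ ρ²=61; F_rep = 35·(3,-1)/10² = (1.0500,-0.3500)
o4: d²=18 ≤ ρ²=61; F_rep = 35·(-3,3)/18² = (-0.3241,0.3241)
F = F_att + ΣF_rep = (-3.8241,-3.6259)
Δp = p'−p = (-0.4780,-0.4532); α = Δx/Fx = (-413/864) / (-413/108) = 1/8
check: Δy/Fy = (-979/2160) / (-979/270) = 1/8 ✓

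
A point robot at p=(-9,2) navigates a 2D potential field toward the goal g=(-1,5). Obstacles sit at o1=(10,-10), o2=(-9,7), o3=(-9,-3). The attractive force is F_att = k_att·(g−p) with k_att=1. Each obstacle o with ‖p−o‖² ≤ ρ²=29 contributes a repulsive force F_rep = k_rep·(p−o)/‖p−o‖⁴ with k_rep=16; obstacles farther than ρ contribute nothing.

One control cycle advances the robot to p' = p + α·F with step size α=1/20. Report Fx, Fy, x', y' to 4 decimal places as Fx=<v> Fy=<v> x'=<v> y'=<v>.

Fx=8.0000 Fy=3.0000 x'=-8.6000 y'=2.1500

F_att = 1·(g−p) = 1·(8,3) = (8.0000,3.0000)
o1: d²=505 > ρ²=29 → inactive
o2: d²=25 ≤ ρ²=29; F_rep = 16·(0,-5)/25² = (0.0000,-0.1280)
o3: d²=25 ≤ ρ²=29; F_rep = 16·(0,5)/25² = (0.0000,0.1280)
F = F_att + ΣF_rep = (8.0000,3.0000)
p' = p + 1/20·F = (-8.6000,2.1500)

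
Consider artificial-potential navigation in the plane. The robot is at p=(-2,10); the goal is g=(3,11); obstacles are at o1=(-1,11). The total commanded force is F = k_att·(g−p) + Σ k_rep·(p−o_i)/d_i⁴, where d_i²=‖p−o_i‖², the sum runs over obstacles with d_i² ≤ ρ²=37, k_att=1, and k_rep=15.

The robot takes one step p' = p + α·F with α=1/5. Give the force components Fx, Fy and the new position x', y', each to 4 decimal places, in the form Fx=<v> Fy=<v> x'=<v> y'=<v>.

F_att = 1·(g−p) = 1·(5,1) = (5.0000,1.0000)
o1: d²=2 ≤ ρ²=37; F_rep = 15·(-1,-1)/2² = (-3.7500,-3.7500)
F = F_att + ΣF_rep = (1.2500,-2.7500)
p' = p + 1/5·F = (-1.7500,9.4500)

Fx=1.2500 Fy=-2.7500 x'=-1.7500 y'=9.4500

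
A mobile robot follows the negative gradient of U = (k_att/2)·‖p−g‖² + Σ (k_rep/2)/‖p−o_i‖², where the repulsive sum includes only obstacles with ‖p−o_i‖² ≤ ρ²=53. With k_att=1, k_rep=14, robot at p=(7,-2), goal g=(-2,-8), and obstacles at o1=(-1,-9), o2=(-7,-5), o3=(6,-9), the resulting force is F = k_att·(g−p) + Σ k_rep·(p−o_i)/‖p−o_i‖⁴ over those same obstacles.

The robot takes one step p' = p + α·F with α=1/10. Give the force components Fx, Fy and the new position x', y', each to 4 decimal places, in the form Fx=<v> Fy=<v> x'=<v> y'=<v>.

Fx=-8.9944 Fy=-5.9608 x'=6.1006 y'=-2.5961

F_att = 1·(g−p) = 1·(-9,-6) = (-9.0000,-6.0000)
o1: d²=113 > ρ²=53 → inactive
o2: d²=205 > ρ²=53 → inactive
o3: d²=50 ≤ ρ²=53; F_rep = 14·(1,7)/50² = (0.0056,0.0392)
F = F_att + ΣF_rep = (-8.9944,-5.9608)
p' = p + 1/10·F = (6.1006,-2.5961)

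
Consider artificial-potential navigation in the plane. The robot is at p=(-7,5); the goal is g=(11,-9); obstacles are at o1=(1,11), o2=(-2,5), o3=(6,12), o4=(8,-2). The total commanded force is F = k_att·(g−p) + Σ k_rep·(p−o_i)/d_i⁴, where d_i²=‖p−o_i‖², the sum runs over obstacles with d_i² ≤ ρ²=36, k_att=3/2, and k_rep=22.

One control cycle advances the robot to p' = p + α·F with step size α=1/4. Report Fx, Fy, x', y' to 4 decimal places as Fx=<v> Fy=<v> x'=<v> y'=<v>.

F_att = 3/2·(g−p) = 3/2·(18,-14) = (27.0000,-21.0000)
o1: d²=100 > ρ²=36 → inactive
o2: d²=25 ≤ ρ²=36; F_rep = 22·(-5,0)/25² = (-0.1760,0.0000)
o3: d²=218 > ρ²=36 → inactive
o4: d²=274 > ρ²=36 → inactive
F = F_att + ΣF_rep = (26.8240,-21.0000)
p' = p + 1/4·F = (-0.2940,-0.2500)

Fx=26.8240 Fy=-21.0000 x'=-0.2940 y'=-0.2500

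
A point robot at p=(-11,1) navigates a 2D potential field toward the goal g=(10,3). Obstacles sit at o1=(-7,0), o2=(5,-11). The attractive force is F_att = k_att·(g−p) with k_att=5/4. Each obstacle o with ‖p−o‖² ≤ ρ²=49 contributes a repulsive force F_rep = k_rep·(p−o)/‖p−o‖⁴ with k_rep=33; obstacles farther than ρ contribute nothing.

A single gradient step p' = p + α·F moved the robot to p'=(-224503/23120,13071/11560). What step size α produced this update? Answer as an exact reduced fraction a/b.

F_att = 5/4·(g−p) = 5/4·(21,2) = (26.2500,2.5000)
o1: d²=17 ≤ ρ²=49; F_rep = 33·(-4,1)/17² = (-0.4567,0.1142)
o2: d²=400 > ρ²=49 → inactive
F = F_att + ΣF_rep = (25.7933,2.6142)
Δp = p'−p = (1.2897,0.1307); α = Δx/Fx = (29817/23120) / (29817/1156) = 1/20
check: Δy/Fy = (1511/11560) / (1511/578) = 1/20 ✓

α = 1/20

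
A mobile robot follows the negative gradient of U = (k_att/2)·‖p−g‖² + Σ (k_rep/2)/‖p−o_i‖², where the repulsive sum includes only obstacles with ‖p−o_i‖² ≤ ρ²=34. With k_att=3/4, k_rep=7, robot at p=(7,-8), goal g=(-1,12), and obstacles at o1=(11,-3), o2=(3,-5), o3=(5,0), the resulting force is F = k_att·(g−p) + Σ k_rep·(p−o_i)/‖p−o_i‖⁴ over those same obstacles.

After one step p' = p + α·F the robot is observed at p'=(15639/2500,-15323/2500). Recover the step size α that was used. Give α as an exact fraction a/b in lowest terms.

F_att = 3/4·(g−p) = 3/4·(-8,20) = (-6.0000,15.0000)
o1: d²=41 > ρ²=34 → inactive
o2: d²=25 ≤ ρ²=34; F_rep = 7·(4,-3)/25² = (0.0448,-0.0336)
o3: d²=68 > ρ²=34 → inactive
F = F_att + ΣF_rep = (-5.9552,14.9664)
Δp = p'−p = (-0.7444,1.8708); α = Δx/Fx = (-1861/2500) / (-3722/625) = 1/8
check: Δy/Fy = (4677/2500) / (9354/625) = 1/8 ✓

α = 1/8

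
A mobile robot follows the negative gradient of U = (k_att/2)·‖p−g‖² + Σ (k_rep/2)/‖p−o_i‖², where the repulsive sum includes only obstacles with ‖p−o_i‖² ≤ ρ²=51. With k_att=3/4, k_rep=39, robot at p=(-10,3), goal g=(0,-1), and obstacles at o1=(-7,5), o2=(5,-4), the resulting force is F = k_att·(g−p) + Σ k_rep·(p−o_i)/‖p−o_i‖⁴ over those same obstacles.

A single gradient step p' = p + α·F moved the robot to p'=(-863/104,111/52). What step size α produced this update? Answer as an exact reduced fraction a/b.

α = 1/4

F_att = 3/4·(g−p) = 3/4·(10,-4) = (7.5000,-3.0000)
o1: d²=13 ≤ ρ²=51; F_rep = 39·(-3,-2)/13² = (-0.6923,-0.4615)
o2: d²=274 > ρ²=51 → inactive
F = F_att + ΣF_rep = (6.8077,-3.4615)
Δp = p'−p = (1.7019,-0.8654); α = Δx/Fx = (177/104) / (177/26) = 1/4
check: Δy/Fy = (-45/52) / (-45/13) = 1/4 ✓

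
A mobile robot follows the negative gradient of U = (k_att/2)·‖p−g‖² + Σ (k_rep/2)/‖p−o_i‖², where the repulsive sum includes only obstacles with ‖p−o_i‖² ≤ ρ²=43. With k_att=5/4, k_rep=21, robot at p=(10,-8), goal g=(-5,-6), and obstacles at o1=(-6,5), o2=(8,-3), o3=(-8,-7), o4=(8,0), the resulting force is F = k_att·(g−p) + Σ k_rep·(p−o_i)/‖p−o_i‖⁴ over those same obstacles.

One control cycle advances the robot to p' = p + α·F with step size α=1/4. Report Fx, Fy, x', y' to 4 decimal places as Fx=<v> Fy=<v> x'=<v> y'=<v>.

Fx=-18.7001 Fy=2.3751 x'=5.3250 y'=-7.4062

F_att = 5/4·(g−p) = 5/4·(-15,2) = (-18.7500,2.5000)
o1: d²=425 > ρ²=43 → inactive
o2: d²=29 ≤ ρ²=43; F_rep = 21·(2,-5)/29² = (0.0499,-0.1249)
o3: d²=325 > ρ²=43 → inactive
o4: d²=68 > ρ²=43 → inactive
F = F_att + ΣF_rep = (-18.7001,2.3751)
p' = p + 1/4·F = (5.3250,-7.4062)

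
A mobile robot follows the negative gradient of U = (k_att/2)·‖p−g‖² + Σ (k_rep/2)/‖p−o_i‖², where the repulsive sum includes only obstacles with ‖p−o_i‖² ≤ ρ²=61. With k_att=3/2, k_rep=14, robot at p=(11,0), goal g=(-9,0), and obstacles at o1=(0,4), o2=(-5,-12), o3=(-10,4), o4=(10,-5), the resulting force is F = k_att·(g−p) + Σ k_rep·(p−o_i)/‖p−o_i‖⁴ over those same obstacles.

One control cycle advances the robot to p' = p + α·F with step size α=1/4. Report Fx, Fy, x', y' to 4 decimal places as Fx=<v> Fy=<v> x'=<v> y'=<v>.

Fx=-29.9793 Fy=0.1036 x'=3.5052 y'=0.0259

F_att = 3/2·(g−p) = 3/2·(-20,0) = (-30.0000,0.0000)
o1: d²=137 > ρ²=61 → inactive
o2: d²=400 > ρ²=61 → inactive
o3: d²=457 > ρ²=61 → inactive
o4: d²=26 ≤ ρ²=61; F_rep = 14·(1,5)/26² = (0.0207,0.1036)
F = F_att + ΣF_rep = (-29.9793,0.1036)
p' = p + 1/4·F = (3.5052,0.0259)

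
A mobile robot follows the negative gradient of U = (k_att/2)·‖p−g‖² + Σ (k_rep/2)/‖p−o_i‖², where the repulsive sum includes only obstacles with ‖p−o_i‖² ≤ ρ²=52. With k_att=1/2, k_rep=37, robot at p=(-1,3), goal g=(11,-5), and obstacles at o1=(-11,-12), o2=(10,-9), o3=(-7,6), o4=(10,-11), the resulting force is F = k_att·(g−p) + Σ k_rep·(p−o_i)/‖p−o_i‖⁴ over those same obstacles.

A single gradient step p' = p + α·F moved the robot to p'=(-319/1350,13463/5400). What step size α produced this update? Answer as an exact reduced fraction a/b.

α = 1/8

F_att = 1/2·(g−p) = 1/2·(12,-8) = (6.0000,-4.0000)
o1: d²=325 > ρ²=52 → inactive
o2: d²=265 > ρ²=52 → inactive
o3: d²=45 ≤ ρ²=52; F_rep = 37·(6,-3)/45² = (0.1096,-0.0548)
o4: d²=317 > ρ²=52 → inactive
F = F_att + ΣF_rep = (6.1096,-4.0548)
Δp = p'−p = (0.7637,-0.5069); α = Δx/Fx = (1031/1350) / (4124/675) = 1/8
check: Δy/Fy = (-2737/5400) / (-2737/675) = 1/8 ✓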